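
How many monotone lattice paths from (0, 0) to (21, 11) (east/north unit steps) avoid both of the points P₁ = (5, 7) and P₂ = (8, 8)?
Number of paths = 119754120

Inclusion–exclusion. Total paths: C(32, 21) = 129024480. Through P₁: C(12, 5)·C(20, 16) = 3837240. Through P₂: C(16, 8)·C(16, 13) = 7207200. Since P₁ is strictly southwest of P₂, a monotone path through both must visit P₁ then P₂; paths through both = C(12, 5)·C(4, 3)·C(16, 13) = 1774080. Avoid both = 129024480 − 3837240 − 7207200 + 1774080 = 119754120.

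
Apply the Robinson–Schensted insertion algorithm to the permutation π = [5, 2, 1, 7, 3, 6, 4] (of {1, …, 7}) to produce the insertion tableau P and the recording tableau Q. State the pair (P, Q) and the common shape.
P = [1, 3, 4] / [2, 6] / [5, 7];  Q = [1, 4, 6] / [2, 5] / [3, 7];  common shape = (3, 2, 2)

Row-insert the values π_1, π_2, … into P one at a time, bumping the leftmost entry strictly greater than the inserted value down to the next row. The recording tableau Q records, in position (i, j), the step at which that cell was added to P.
  Insert 5 (step 1): P = [5];  Q = [1]
  Insert 2 (step 2): P = [2] / [5];  Q = [1] / [2]
  Insert 1 (step 3): P = [1] / [2] / [5];  Q = [1] / [2] / [3]
  Insert 7 (step 4): P = [1, 7] / [2] / [5];  Q = [1, 4] / [2] / [3]
  Insert 3 (step 5): P = [1, 3] / [2, 7] / [5];  Q = [1, 4] / [2, 5] / [3]
  Insert 6 (step 6): P = [1, 3, 6] / [2, 7] / [5];  Q = [1, 4, 6] / [2, 5] / [3]
  Insert 4 (step 7): P = [1, 3, 4] / [2, 6] / [5, 7];  Q = [1, 4, 6] / [2, 5] / [3, 7]
Final shape: (3, 2, 2).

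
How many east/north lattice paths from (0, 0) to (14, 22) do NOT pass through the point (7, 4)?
Number of paths = 3637666200

Total paths from (0, 0) to (14, 22): C(36, 14) = 3796297200. Paths through (7, 4): (paths (0, 0) → (7, 4)) × (paths (7, 4) → (14, 22)) = C(11, 7) · C(25, 7) = 330 · 480700 = 158631000. Avoidance count = 3796297200 − 158631000 = 3637666200.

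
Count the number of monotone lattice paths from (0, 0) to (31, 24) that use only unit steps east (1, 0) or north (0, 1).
Number of paths = 2488589544741300

A monotone lattice path from (0, 0) to (31, 24) consists of 31 east steps and 24 north steps in some order, so it is determined by which 31 of the 55 steps are east. The count is C(55, 31) = 2488589544741300.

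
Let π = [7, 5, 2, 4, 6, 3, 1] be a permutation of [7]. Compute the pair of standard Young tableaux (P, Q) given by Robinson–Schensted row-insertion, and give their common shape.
P = [1, 3, 6] / [2] / [4] / [5] / [7];  Q = [1, 4, 5] / [2] / [3] / [6] / [7];  common shape = (3, 1, 1, 1, 1)

Row-insert the values π_1, π_2, … into P one at a time, bumping the leftmost entry strictly greater than the inserted value down to the next row. The recording tableau Q records, in position (i, j), the step at which that cell was added to P.
  Insert 7 (step 1): P = [7];  Q = [1]
  Insert 5 (step 2): P = [5] / [7];  Q = [1] / [2]
  Insert 2 (step 3): P = [2] / [5] / [7];  Q = [1] / [2] / [3]
  Insert 4 (step 4): P = [2, 4] / [5] / [7];  Q = [1, 4] / [2] / [3]
  Insert 6 (step 5): P = [2, 4, 6] / [5] / [7];  Q = [1, 4, 5] / [2] / [3]
  Insert 3 (step 6): P = [2, 3, 6] / [4] / [5] / [7];  Q = [1, 4, 5] / [2] / [3] / [6]
  Insert 1 (step 7): P = [1, 3, 6] / [2] / [4] / [5] / [7];  Q = [1, 4, 5] / [2] / [3] / [6] / [7]
Final shape: (3, 1, 1, 1, 1).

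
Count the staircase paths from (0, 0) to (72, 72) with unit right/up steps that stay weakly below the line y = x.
C_72 = 20276890389709399862928998568254641025700

These NE paths below the diagonal are counted by the Catalan number C_n = (1/(n + 1)) · C(2n, n). For n = 72: C_72 = (1/73) · C(144, 72) = 1480212998448786189993816895482588794876100/73 = 20276890389709399862928998568254641025700.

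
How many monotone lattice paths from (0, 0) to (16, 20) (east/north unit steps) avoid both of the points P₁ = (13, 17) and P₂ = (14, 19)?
Number of paths = 3534086160

Inclusion–exclusion. Total paths: C(36, 16) = 7307872110. Through P₁: C(30, 13)·C(6, 3) = 2395197000. Through P₂: C(33, 14)·C(3, 2) = 2456427600. Since P₁ is strictly southwest of P₂, a monotone path through both must visit P₁ then P₂; paths through both = C(30, 13)·C(3, 1)·C(3, 2) = 1077838650. Avoid both = 7307872110 − 2395197000 − 2456427600 + 1077838650 = 3534086160.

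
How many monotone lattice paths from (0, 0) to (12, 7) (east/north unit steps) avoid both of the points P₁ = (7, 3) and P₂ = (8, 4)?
Number of paths = 26343

Inclusion–exclusion. Total paths: C(19, 12) = 50388. Through P₁: C(10, 7)·C(9, 5) = 15120. Through P₂: C(12, 8)·C(7, 4) = 17325. Since P₁ is strictly southwest of P₂, a monotone path through both must visit P₁ then P₂; paths through both = C(10, 7)·C(2, 1)·C(7, 4) = 8400. Avoid both = 50388 − 15120 − 17325 + 8400 = 26343.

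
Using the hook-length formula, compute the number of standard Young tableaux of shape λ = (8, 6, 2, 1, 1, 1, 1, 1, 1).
# SYT of shape (8, 6, 2, 1, 1, 1, 1, 1, 1) = 430890075

Hook-length formula: f^λ = n! / Π hook(c), product over all cells c of the Young diagram. For λ = (8, 6, 2, 1, 1, 1, 1, 1, 1), n = 22 boxes. Hook lengths by row (left-to-right, top-to-bottom): [16, 9, 7, 6, 5, 4, 2, 1]; [13, 6, 4, 3, 2, 1]; [8, 1]; [6]; [5]; [4]; [3]; [2]; [1]. Product of hooks = 2608555622400. So f^λ = 22! / 2608555622400 = 1124000727777607680000 / 2608555622400 = 430890075.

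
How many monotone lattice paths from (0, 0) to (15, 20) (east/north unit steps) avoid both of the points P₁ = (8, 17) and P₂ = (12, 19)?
Number of paths = 2618566560

Inclusion–exclusion. Total paths: C(35, 15) = 3247943160. Through P₁: C(25, 8)·C(10, 7) = 129789000. Through P₂: C(31, 12)·C(4, 3) = 564482100. Since P₁ is strictly southwest of P₂, a monotone path through both must visit P₁ then P₂; paths through both = C(25, 8)·C(6, 4)·C(4, 3) = 64894500. Avoid both = 3247943160 − 129789000 − 564482100 + 64894500 = 2618566560.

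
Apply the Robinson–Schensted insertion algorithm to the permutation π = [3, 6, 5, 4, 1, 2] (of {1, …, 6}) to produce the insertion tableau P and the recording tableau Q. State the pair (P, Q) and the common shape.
P = [1, 2] / [3, 4] / [5] / [6];  Q = [1, 2] / [3, 6] / [4] / [5];  common shape = (2, 2, 1, 1)

Row-insert the values π_1, π_2, … into P one at a time, bumping the leftmost entry strictly greater than the inserted value down to the next row. The recording tableau Q records, in position (i, j), the step at which that cell was added to P.
  Insert 3 (step 1): P = [3];  Q = [1]
  Insert 6 (step 2): P = [3, 6];  Q = [1, 2]
  Insert 5 (step 3): P = [3, 5] / [6];  Q = [1, 2] / [3]
  Insert 4 (step 4): P = [3, 4] / [5] / [6];  Q = [1, 2] / [3] / [4]
  Insert 1 (step 5): P = [1, 4] / [3] / [5] / [6];  Q = [1, 2] / [3] / [4] / [5]
  Insert 2 (step 6): P = [1, 2] / [3, 4] / [5] / [6];  Q = [1, 2] / [3, 6] / [4] / [5]
Final shape: (2, 2, 1, 1).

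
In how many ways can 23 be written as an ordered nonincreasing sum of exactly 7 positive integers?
p(23, 7 parts) = 164

Partitions of n into exactly k parts are in bijection with partitions of n − k into at most k parts (subtract 1 from each part). So p(23, exactly 7) = p(16, parts ≤ 7). Computing via the recurrence p(m, j) = p(m, j−1) + p(m−j, j) gives 164.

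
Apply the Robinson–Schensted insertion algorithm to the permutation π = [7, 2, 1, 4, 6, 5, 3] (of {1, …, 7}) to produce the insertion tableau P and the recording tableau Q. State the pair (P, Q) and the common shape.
P = [1, 3, 5] / [2, 4] / [6] / [7];  Q = [1, 4, 5] / [2, 6] / [3] / [7];  common shape = (3, 2, 1, 1)

Row-insert the values π_1, π_2, … into P one at a time, bumping the leftmost entry strictly greater than the inserted value down to the next row. The recording tableau Q records, in position (i, j), the step at which that cell was added to P.
  Insert 7 (step 1): P = [7];  Q = [1]
  Insert 2 (step 2): P = [2] / [7];  Q = [1] / [2]
  Insert 1 (step 3): P = [1] / [2] / [7];  Q = [1] / [2] / [3]
  Insert 4 (step 4): P = [1, 4] / [2] / [7];  Q = [1, 4] / [2] / [3]
  Insert 6 (step 5): P = [1, 4, 6] / [2] / [7];  Q = [1, 4, 5] / [2] / [3]
  Insert 5 (step 6): P = [1, 4, 5] / [2, 6] / [7];  Q = [1, 4, 5] / [2, 6] / [3]
  Insert 3 (step 7): P = [1, 3, 5] / [2, 4] / [6] / [7];  Q = [1, 4, 5] / [2, 6] / [3] / [7]
Final shape: (3, 2, 1, 1).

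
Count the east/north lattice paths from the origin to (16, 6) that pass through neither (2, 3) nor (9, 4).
Number of paths = 44953

Inclusion–exclusion. Total paths: C(22, 16) = 74613. Through P₁: C(5, 2)·C(17, 14) = 6800. Through P₂: C(13, 9)·C(9, 7) = 25740. Since P₁ is strictly southwest of P₂, a monotone path through both must visit P₁ then P₂; paths through both = C(5, 2)·C(8, 7)·C(9, 7) = 2880. Avoid both = 74613 − 6800 − 25740 + 2880 = 44953.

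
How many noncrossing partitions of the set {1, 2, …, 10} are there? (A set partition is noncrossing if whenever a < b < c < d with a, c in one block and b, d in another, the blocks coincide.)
C_10 = 16796

These noncrossing partitions are counted by the Catalan number C_n = (1/(n + 1)) · C(2n, n). For n = 10: C_10 = (1/11) · C(20, 10) = 184756/11 = 16796.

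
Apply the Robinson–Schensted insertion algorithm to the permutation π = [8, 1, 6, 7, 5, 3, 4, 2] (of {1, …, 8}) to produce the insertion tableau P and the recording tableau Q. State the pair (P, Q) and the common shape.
P = [1, 2, 4] / [3, 7] / [5] / [6] / [8];  Q = [1, 3, 4] / [2, 7] / [5] / [6] / [8];  common shape = (3, 2, 1, 1, 1)

Row-insert the values π_1, π_2, … into P one at a time, bumping the leftmost entry strictly greater than the inserted value down to the next row. The recording tableau Q records, in position (i, j), the step at which that cell was added to P.
  Insert 8 (step 1): P = [8];  Q = [1]
  Insert 1 (step 2): P = [1] / [8];  Q = [1] / [2]
  Insert 6 (step 3): P = [1, 6] / [8];  Q = [1, 3] / [2]
  Insert 7 (step 4): P = [1, 6, 7] / [8];  Q = [1, 3, 4] / [2]
  Insert 5 (step 5): P = [1, 5, 7] / [6] / [8];  Q = [1, 3, 4] / [2] / [5]
  Insert 3 (step 6): P = [1, 3, 7] / [5] / [6] / [8];  Q = [1, 3, 4] / [2] / [5] / [6]
  Insert 4 (step 7): P = [1, 3, 4] / [5, 7] / [6] / [8];  Q = [1, 3, 4] / [2, 7] / [5] / [6]
  Insert 2 (step 8): P = [1, 2, 4] / [3, 7] / [5] / [6] / [8];  Q = [1, 3, 4] / [2, 7] / [5] / [6] / [8]
Final shape: (3, 2, 1, 1, 1).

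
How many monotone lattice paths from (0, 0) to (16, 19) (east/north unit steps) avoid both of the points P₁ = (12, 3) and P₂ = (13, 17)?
Number of paths = 2860194225

Inclusion–exclusion. Total paths: C(35, 16) = 4059928950. Through P₁: C(15, 12)·C(20, 4) = 2204475. Through P₂: C(30, 13)·C(5, 3) = 1197598500. Since P₁ is strictly southwest of P₂, a monotone path through both must visit P₁ then P₂; paths through both = C(15, 12)·C(15, 1)·C(5, 3) = 68250. Avoid both = 4059928950 − 2204475 − 1197598500 + 68250 = 2860194225.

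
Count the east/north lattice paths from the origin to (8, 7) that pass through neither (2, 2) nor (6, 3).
Number of paths = 2853

Inclusion–exclusion. Total paths: C(15, 8) = 6435. Through P₁: C(4, 2)·C(11, 6) = 2772. Through P₂: C(9, 6)·C(6, 2) = 1260. Since P₁ is strictly southwest of P₂, a monotone path through both must visit P₁ then P₂; paths through both = C(4, 2)·C(5, 4)·C(6, 2) = 450. Avoid both = 6435 − 2772 − 1260 + 450 = 2853.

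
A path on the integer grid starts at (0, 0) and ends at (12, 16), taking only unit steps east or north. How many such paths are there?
Number of paths = 30421755

A monotone lattice path from (0, 0) to (12, 16) consists of 12 east steps and 16 north steps in some order, so it is determined by which 12 of the 28 steps are east. The count is C(28, 12) = 30421755.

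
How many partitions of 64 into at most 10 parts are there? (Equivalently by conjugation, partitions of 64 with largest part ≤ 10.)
p(64, parts ≤ 10) = 296320

Use the recurrence p(n, m) = p(n, m−1) + p(n−m, m): either the largest part is < m (count p(n, m−1)) or the largest part is exactly m (remove one copy of m, count p(n−m, m)). With p(0, ·) = 1 this gives p(64, parts ≤ 10) = 296320. (By conjugating Young diagrams, this also counts partitions of 64 into at most 10 parts.)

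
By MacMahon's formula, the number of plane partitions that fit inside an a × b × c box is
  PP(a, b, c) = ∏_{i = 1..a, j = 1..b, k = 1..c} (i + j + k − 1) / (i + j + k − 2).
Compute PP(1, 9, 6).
PP(1, 9, 6) = 5005

Evaluate the triple product over i = 1..1, j = 1..9, k = 1..6. The factors are (2/1) · (3/2) · (4/3) · (5/4) · (6/5) · (7/6) · (3/2) · (4/3) · … (54 factors total). The numerators and denominators telescope so the product is an integer; carrying out the multiplication exactly gives PP(1, 9, 6) = 5005.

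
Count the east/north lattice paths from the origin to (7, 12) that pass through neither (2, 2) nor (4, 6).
Number of paths = 22290

Inclusion–exclusion. Total paths: C(19, 7) = 50388. Through P₁: C(4, 2)·C(15, 5) = 18018. Through P₂: C(10, 4)·C(9, 3) = 17640. Since P₁ is strictly southwest of P₂, a monotone path through both must visit P₁ then P₂; paths through both = C(4, 2)·C(6, 2)·C(9, 3) = 7560. Avoid both = 50388 − 18018 − 17640 + 7560 = 22290.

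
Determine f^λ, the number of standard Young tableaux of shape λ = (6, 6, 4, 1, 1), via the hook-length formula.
# SYT of shape (6, 6, 4, 1, 1) = 3267264

Hook-length formula: f^λ = n! / Π hook(c), product over all cells c of the Young diagram. For λ = (6, 6, 4, 1, 1), n = 18 boxes. Hook lengths by row (left-to-right, top-to-bottom): [10, 7, 6, 5, 3, 2]; [9, 6, 5, 4, 2, 1]; [6, 3, 2, 1]; [2]; [1]. Product of hooks = 1959552000. So f^λ = 18! / 1959552000 = 6402373705728000 / 1959552000 = 3267264.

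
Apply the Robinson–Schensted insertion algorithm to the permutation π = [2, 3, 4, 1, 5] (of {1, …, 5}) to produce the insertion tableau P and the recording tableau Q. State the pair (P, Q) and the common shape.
P = [1, 3, 4, 5] / [2];  Q = [1, 2, 3, 5] / [4];  common shape = (4, 1)

Row-insert the values π_1, π_2, … into P one at a time, bumping the leftmost entry strictly greater than the inserted value down to the next row. The recording tableau Q records, in position (i, j), the step at which that cell was added to P.
  Insert 2 (step 1): P = [2];  Q = [1]
  Insert 3 (step 2): P = [2, 3];  Q = [1, 2]
  Insert 4 (step 3): P = [2, 3, 4];  Q = [1, 2, 3]
  Insert 1 (step 4): P = [1, 3, 4] / [2];  Q = [1, 2, 3] / [4]
  Insert 5 (step 5): P = [1, 3, 4, 5] / [2];  Q = [1, 2, 3, 5] / [4]
Final shape: (4, 1).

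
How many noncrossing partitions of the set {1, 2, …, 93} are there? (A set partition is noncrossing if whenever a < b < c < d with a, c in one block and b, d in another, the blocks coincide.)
C_93 = 60960876535340415751462563580829648891969728907438000

These noncrossing partitions are counted by the Catalan number C_n = (1/(n + 1)) · C(2n, n). For n = 93: C_93 = (1/94) · C(186, 93) = 5730322394321999080637480976597986995845154517299172000/94 = 60960876535340415751462563580829648891969728907438000.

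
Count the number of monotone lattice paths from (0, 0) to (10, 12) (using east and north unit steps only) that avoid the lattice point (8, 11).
Number of paths = 419900

Total paths from (0, 0) to (10, 12): C(22, 10) = 646646. Paths through (8, 11): (paths (0, 0) → (8, 11)) × (paths (8, 11) → (10, 12)) = C(19, 8) · C(3, 2) = 75582 · 3 = 226746. Avoidance count = 646646 − 226746 = 419900.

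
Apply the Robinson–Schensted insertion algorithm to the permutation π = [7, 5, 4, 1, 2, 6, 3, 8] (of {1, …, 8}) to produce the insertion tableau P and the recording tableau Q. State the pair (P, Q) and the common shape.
P = [1, 2, 3, 8] / [4, 6] / [5] / [7];  Q = [1, 5, 6, 8] / [2, 7] / [3] / [4];  common shape = (4, 2, 1, 1)

Row-insert the values π_1, π_2, … into P one at a time, bumping the leftmost entry strictly greater than the inserted value down to the next row. The recording tableau Q records, in position (i, j), the step at which that cell was added to P.
  Insert 7 (step 1): P = [7];  Q = [1]
  Insert 5 (step 2): P = [5] / [7];  Q = [1] / [2]
  Insert 4 (step 3): P = [4] / [5] / [7];  Q = [1] / [2] / [3]
  Insert 1 (step 4): P = [1] / [4] / [5] / [7];  Q = [1] / [2] / [3] / [4]
  Insert 2 (step 5): P = [1, 2] / [4] / [5] / [7];  Q = [1, 5] / [2] / [3] / [4]
  Insert 6 (step 6): P = [1, 2, 6] / [4] / [5] / [7];  Q = [1, 5, 6] / [2] / [3] / [4]
  Insert 3 (step 7): P = [1, 2, 3] / [4, 6] / [5] / [7];  Q = [1, 5, 6] / [2, 7] / [3] / [4]
  Insert 8 (step 8): P = [1, 2, 3, 8] / [4, 6] / [5] / [7];  Q = [1, 5, 6, 8] / [2, 7] / [3] / [4]
Final shape: (4, 2, 1, 1).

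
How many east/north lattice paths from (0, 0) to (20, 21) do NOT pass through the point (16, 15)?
Number of paths = 206015496270

Total paths from (0, 0) to (20, 21): C(41, 20) = 269128937220. Paths through (16, 15): (paths (0, 0) → (16, 15)) × (paths (16, 15) → (20, 21)) = C(31, 16) · C(10, 4) = 300540195 · 210 = 63113440950. Avoidance count = 269128937220 − 63113440950 = 206015496270.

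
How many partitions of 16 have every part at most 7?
p(16, parts ≤ 7) = 164

Partitions of 16 with all parts ≤ 7: 7+7+2, 7+7+1+1, 7+6+3, 7+6+2+1, 7+6+1+1+1, 7+5+4, 7+5+3+1, 7+5+2+2, 7+5+2+1+1, 7+5+1+1+1+1, 7+4+4+1, 7+4+3+2, 7+4+3+1+1, 7+4+2+2+1, 7+4+2+1+1+1, 7+4+1+1+1+1+1, 7+3+3+3, 7+3+3+2+1, 7+3+3+1+1+1, 7+3+2+2+2, 7+3+2+2+1+1, 7+3+2+1+1+1+1, 7+3+1+1+1+1+1+1, 7+2+2+2+2+1, 7+2+2+2+1+1+1, 7+2+2+1+1+1+1+1, 7+2+1+1+1+1+1+1+1, 7+1+1+1+1+1+1+1+1+1, 6+6+4, 6+6+3+1, … (164 total). Count = 164.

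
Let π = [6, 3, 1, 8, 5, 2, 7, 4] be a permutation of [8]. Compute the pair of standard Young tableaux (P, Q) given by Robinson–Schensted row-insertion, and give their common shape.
P = [1, 2, 4] / [3, 5, 7] / [6, 8];  Q = [1, 4, 7] / [2, 5, 8] / [3, 6];  common shape = (3, 3, 2)

Row-insert the values π_1, π_2, … into P one at a time, bumping the leftmost entry strictly greater than the inserted value down to the next row. The recording tableau Q records, in position (i, j), the step at which that cell was added to P.
  Insert 6 (step 1): P = [6];  Q = [1]
  Insert 3 (step 2): P = [3] / [6];  Q = [1] / [2]
  Insert 1 (step 3): P = [1] / [3] / [6];  Q = [1] / [2] / [3]
  Insert 8 (step 4): P = [1, 8] / [3] / [6];  Q = [1, 4] / [2] / [3]
  Insert 5 (step 5): P = [1, 5] / [3, 8] / [6];  Q = [1, 4] / [2, 5] / [3]
  Insert 2 (step 6): P = [1, 2] / [3, 5] / [6, 8];  Q = [1, 4] / [2, 5] / [3, 6]
  Insert 7 (step 7): P = [1, 2, 7] / [3, 5] / [6, 8];  Q = [1, 4, 7] / [2, 5] / [3, 6]
  Insert 4 (step 8): P = [1, 2, 4] / [3, 5, 7] / [6, 8];  Q = [1, 4, 7] / [2, 5, 8] / [3, 6]
Final shape: (3, 3, 2).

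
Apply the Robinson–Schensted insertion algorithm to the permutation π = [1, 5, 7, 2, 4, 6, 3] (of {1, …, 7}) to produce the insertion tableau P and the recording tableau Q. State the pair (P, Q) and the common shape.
P = [1, 2, 3, 6] / [4, 7] / [5];  Q = [1, 2, 3, 6] / [4, 5] / [7];  common shape = (4, 2, 1)

Row-insert the values π_1, π_2, … into P one at a time, bumping the leftmost entry strictly greater than the inserted value down to the next row. The recording tableau Q records, in position (i, j), the step at which that cell was added to P.
  Insert 1 (step 1): P = [1];  Q = [1]
  Insert 5 (step 2): P = [1, 5];  Q = [1, 2]
  Insert 7 (step 3): P = [1, 5, 7];  Q = [1, 2, 3]
  Insert 2 (step 4): P = [1, 2, 7] / [5];  Q = [1, 2, 3] / [4]
  Insert 4 (step 5): P = [1, 2, 4] / [5, 7];  Q = [1, 2, 3] / [4, 5]
  Insert 6 (step 6): P = [1, 2, 4, 6] / [5, 7];  Q = [1, 2, 3, 6] / [4, 5]
  Insert 3 (step 7): P = [1, 2, 3, 6] / [4, 7] / [5];  Q = [1, 2, 3, 6] / [4, 5] / [7]
Final shape: (4, 2, 1).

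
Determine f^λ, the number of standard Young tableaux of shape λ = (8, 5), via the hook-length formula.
# SYT of shape (8, 5) = 572

Hook-length formula: f^λ = n! / Π hook(c), product over all cells c of the Young diagram. For λ = (8, 5), n = 13 boxes. Hook lengths by row (left-to-right, top-to-bottom): [9, 8, 7, 6, 5, 3, 2, 1]; [5, 4, 3, 2, 1]. Product of hooks = 10886400. So f^λ = 13! / 10886400 = 6227020800 / 10886400 = 572.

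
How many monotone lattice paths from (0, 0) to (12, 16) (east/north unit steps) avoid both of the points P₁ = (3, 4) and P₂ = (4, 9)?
Number of paths = 16884530

Inclusion–exclusion. Total paths: C(28, 12) = 30421755. Through P₁: C(7, 3)·C(21, 9) = 10287550. Through P₂: C(13, 4)·C(15, 8) = 4601025. Since P₁ is strictly southwest of P₂, a monotone path through both must visit P₁ then P₂; paths through both = C(7, 3)·C(6, 1)·C(15, 8) = 1351350. Avoid both = 30421755 − 10287550 − 4601025 + 1351350 = 16884530.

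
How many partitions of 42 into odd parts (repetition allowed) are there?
p_odd(42) = 1426

Enumerate partitions using only odd parts via the recurrence o(n, m) = o(n, m−2) + o(n−m, m) over odd m, starting from the largest odd part ≤ n. This gives p_odd(42) = 1426. (Euler's theorem: equals the count of distinct-part partitions.)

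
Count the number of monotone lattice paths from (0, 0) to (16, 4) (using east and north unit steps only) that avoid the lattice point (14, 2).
Number of paths = 4125

Total paths from (0, 0) to (16, 4): C(20, 16) = 4845. Paths through (14, 2): (paths (0, 0) → (14, 2)) × (paths (14, 2) → (16, 4)) = C(16, 14) · C(4, 2) = 120 · 6 = 720. Avoidance count = 4845 − 720 = 4125.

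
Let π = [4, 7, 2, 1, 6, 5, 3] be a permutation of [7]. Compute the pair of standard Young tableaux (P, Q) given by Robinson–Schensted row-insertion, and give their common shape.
P = [1, 3] / [2, 5] / [4, 6] / [7];  Q = [1, 2] / [3, 5] / [4, 6] / [7];  common shape = (2, 2, 2, 1)

Row-insert the values π_1, π_2, … into P one at a time, bumping the leftmost entry strictly greater than the inserted value down to the next row. The recording tableau Q records, in position (i, j), the step at which that cell was added to P.
  Insert 4 (step 1): P = [4];  Q = [1]
  Insert 7 (step 2): P = [4, 7];  Q = [1, 2]
  Insert 2 (step 3): P = [2, 7] / [4];  Q = [1, 2] / [3]
  Insert 1 (step 4): P = [1, 7] / [2] / [4];  Q = [1, 2] / [3] / [4]
  Insert 6 (step 5): P = [1, 6] / [2, 7] / [4];  Q = [1, 2] / [3, 5] / [4]
  Insert 5 (step 6): P = [1, 5] / [2, 6] / [4, 7];  Q = [1, 2] / [3, 5] / [4, 6]
  Insert 3 (step 7): P = [1, 3] / [2, 5] / [4, 6] / [7];  Q = [1, 2] / [3, 5] / [4, 6] / [7]
Final shape: (2, 2, 2, 1).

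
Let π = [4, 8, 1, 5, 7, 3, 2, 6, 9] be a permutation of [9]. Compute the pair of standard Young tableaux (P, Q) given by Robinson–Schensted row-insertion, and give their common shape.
P = [1, 2, 6, 9] / [3, 5, 7] / [4] / [8];  Q = [1, 2, 5, 9] / [3, 4, 8] / [6] / [7];  common shape = (4, 3, 1, 1)

Row-insert the values π_1, π_2, … into P one at a time, bumping the leftmost entry strictly greater than the inserted value down to the next row. The recording tableau Q records, in position (i, j), the step at which that cell was added to P.
  Insert 4 (step 1): P = [4];  Q = [1]
  Insert 8 (step 2): P = [4, 8];  Q = [1, 2]
  Insert 1 (step 3): P = [1, 8] / [4];  Q = [1, 2] / [3]
  Insert 5 (step 4): P = [1, 5] / [4, 8];  Q = [1, 2] / [3, 4]
  Insert 7 (step 5): P = [1, 5, 7] / [4, 8];  Q = [1, 2, 5] / [3, 4]
  Insert 3 (step 6): P = [1, 3, 7] / [4, 5] / [8];  Q = [1, 2, 5] / [3, 4] / [6]
  Insert 2 (step 7): P = [1, 2, 7] / [3, 5] / [4] / [8];  Q = [1, 2, 5] / [3, 4] / [6] / [7]
  Insert 6 (step 8): P = [1, 2, 6] / [3, 5, 7] / [4] / [8];  Q = [1, 2, 5] / [3, 4, 8] / [6] / [7]
  Insert 9 (step 9): P = [1, 2, 6, 9] / [3, 5, 7] / [4] / [8];  Q = [1, 2, 5, 9] / [3, 4, 8] / [6] / [7]
Final shape: (4, 3, 1, 1).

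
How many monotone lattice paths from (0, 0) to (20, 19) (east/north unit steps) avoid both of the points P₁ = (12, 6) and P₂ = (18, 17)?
Number of paths = 39298758534

Inclusion–exclusion. Total paths: C(39, 20) = 68923264410. Through P₁: C(18, 12)·C(21, 8) = 3777588360. Through P₂: C(35, 18)·C(4, 2) = 27225405900. Since P₁ is strictly southwest of P₂, a monotone path through both must visit P₁ then P₂; paths through both = C(18, 12)·C(17, 6)·C(4, 2) = 1378488384. Avoid both = 68923264410 − 3777588360 − 27225405900 + 1378488384 = 39298758534.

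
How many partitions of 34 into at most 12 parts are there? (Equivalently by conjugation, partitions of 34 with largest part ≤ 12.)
p(34, parts ≤ 12) = 8877

Use the recurrence p(n, m) = p(n, m−1) + p(n−m, m): either the largest part is < m (count p(n, m−1)) or the largest part is exactly m (remove one copy of m, count p(n−m, m)). With p(0, ·) = 1 this gives p(34, parts ≤ 12) = 8877. (By conjugating Young diagrams, this also counts partitions of 34 into at most 12 parts.)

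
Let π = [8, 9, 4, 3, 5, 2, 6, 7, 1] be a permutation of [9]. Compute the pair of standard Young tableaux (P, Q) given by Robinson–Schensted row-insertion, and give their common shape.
P = [1, 5, 6, 7] / [2, 9] / [3] / [4] / [8];  Q = [1, 2, 7, 8] / [3, 5] / [4] / [6] / [9];  common shape = (4, 2, 1, 1, 1)

Row-insert the values π_1, π_2, … into P one at a time, bumping the leftmost entry strictly greater than the inserted value down to the next row. The recording tableau Q records, in position (i, j), the step at which that cell was added to P.
  Insert 8 (step 1): P = [8];  Q = [1]
  Insert 9 (step 2): P = [8, 9];  Q = [1, 2]
  Insert 4 (step 3): P = [4, 9] / [8];  Q = [1, 2] / [3]
  Insert 3 (step 4): P = [3, 9] / [4] / [8];  Q = [1, 2] / [3] / [4]
  Insert 5 (step 5): P = [3, 5] / [4, 9] / [8];  Q = [1, 2] / [3, 5] / [4]
  Insert 2 (step 6): P = [2, 5] / [3, 9] / [4] / [8];  Q = [1, 2] / [3, 5] / [4] / [6]
  Insert 6 (step 7): P = [2, 5, 6] / [3, 9] / [4] / [8];  Q = [1, 2, 7] / [3, 5] / [4] / [6]
  Insert 7 (step 8): P = [2, 5, 6, 7] / [3, 9] / [4] / [8];  Q = [1, 2, 7, 8] / [3, 5] / [4] / [6]
  Insert 1 (step 9): P = [1, 5, 6, 7] / [2, 9] / [3] / [4] / [8];  Q = [1, 2, 7, 8] / [3, 5] / [4] / [6] / [9]
Final shape: (4, 2, 1, 1, 1).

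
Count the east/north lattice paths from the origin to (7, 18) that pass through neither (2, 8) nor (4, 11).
Number of paths = 235765

Inclusion–exclusion. Total paths: C(25, 7) = 480700. Through P₁: C(10, 2)·C(15, 5) = 135135. Through P₂: C(15, 4)·C(10, 3) = 163800. Since P₁ is strictly southwest of P₂, a monotone path through both must visit P₁ then P₂; paths through both = C(10, 2)·C(5, 2)·C(10, 3) = 54000. Avoid both = 480700 − 135135 − 163800 + 54000 = 235765.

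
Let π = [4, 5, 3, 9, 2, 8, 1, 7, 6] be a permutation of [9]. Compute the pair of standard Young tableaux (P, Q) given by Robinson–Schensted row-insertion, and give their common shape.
P = [1, 5, 6] / [2, 7] / [3, 8] / [4, 9];  Q = [1, 2, 4] / [3, 6] / [5, 8] / [7, 9];  common shape = (3, 2, 2, 2)

Row-insert the values π_1, π_2, … into P one at a time, bumping the leftmost entry strictly greater than the inserted value down to the next row. The recording tableau Q records, in position (i, j), the step at which that cell was added to P.
  Insert 4 (step 1): P = [4];  Q = [1]
  Insert 5 (step 2): P = [4, 5];  Q = [1, 2]
  Insert 3 (step 3): P = [3, 5] / [4];  Q = [1, 2] / [3]
  Insert 9 (step 4): P = [3, 5, 9] / [4];  Q = [1, 2, 4] / [3]
  Insert 2 (step 5): P = [2, 5, 9] / [3] / [4];  Q = [1, 2, 4] / [3] / [5]
  Insert 8 (step 6): P = [2, 5, 8] / [3, 9] / [4];  Q = [1, 2, 4] / [3, 6] / [5]
  Insert 1 (step 7): P = [1, 5, 8] / [2, 9] / [3] / [4];  Q = [1, 2, 4] / [3, 6] / [5] / [7]
  Insert 7 (step 8): P = [1, 5, 7] / [2, 8] / [3, 9] / [4];  Q = [1, 2, 4] / [3, 6] / [5, 8] / [7]
  Insert 6 (step 9): P = [1, 5, 6] / [2, 7] / [3, 8] / [4, 9];  Q = [1, 2, 4] / [3, 6] / [5, 8] / [7, 9]
Final shape: (3, 2, 2, 2).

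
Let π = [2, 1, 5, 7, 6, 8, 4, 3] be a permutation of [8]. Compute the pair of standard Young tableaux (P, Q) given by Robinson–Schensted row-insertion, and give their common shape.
P = [1, 3, 6, 8] / [2, 4] / [5] / [7];  Q = [1, 3, 4, 6] / [2, 5] / [7] / [8];  common shape = (4, 2, 1, 1)

Row-insert the values π_1, π_2, … into P one at a time, bumping the leftmost entry strictly greater than the inserted value down to the next row. The recording tableau Q records, in position (i, j), the step at which that cell was added to P.
  Insert 2 (step 1): P = [2];  Q = [1]
  Insert 1 (step 2): P = [1] / [2];  Q = [1] / [2]
  Insert 5 (step 3): P = [1, 5] / [2];  Q = [1, 3] / [2]
  Insert 7 (step 4): P = [1, 5, 7] / [2];  Q = [1, 3, 4] / [2]
  Insert 6 (step 5): P = [1, 5, 6] / [2, 7];  Q = [1, 3, 4] / [2, 5]
  Insert 8 (step 6): P = [1, 5, 6, 8] / [2, 7];  Q = [1, 3, 4, 6] / [2, 5]
  Insert 4 (step 7): P = [1, 4, 6, 8] / [2, 5] / [7];  Q = [1, 3, 4, 6] / [2, 5] / [7]
  Insert 3 (step 8): P = [1, 3, 6, 8] / [2, 4] / [5] / [7];  Q = [1, 3, 4, 6] / [2, 5] / [7] / [8]
Final shape: (4, 2, 1, 1).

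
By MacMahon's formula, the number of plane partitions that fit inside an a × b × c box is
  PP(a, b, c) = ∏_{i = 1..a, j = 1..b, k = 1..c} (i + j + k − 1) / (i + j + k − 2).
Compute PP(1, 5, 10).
PP(1, 5, 10) = 3003

Evaluate the triple product over i = 1..1, j = 1..5, k = 1..10. The factors are (2/1) · (3/2) · (4/3) · (5/4) · (6/5) · (7/6) · (8/7) · (9/8) · … (50 factors total). The numerators and denominators telescope so the product is an integer; carrying out the multiplication exactly gives PP(1, 5, 10) = 3003.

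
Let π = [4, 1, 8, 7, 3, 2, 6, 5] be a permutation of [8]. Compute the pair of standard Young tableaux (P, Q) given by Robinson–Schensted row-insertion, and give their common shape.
P = [1, 2, 5] / [3, 6] / [4, 7] / [8];  Q = [1, 3, 7] / [2, 4] / [5, 8] / [6];  common shape = (3, 2, 2, 1)

Row-insert the values π_1, π_2, … into P one at a time, bumping the leftmost entry strictly greater than the inserted value down to the next row. The recording tableau Q records, in position (i, j), the step at which that cell was added to P.
  Insert 4 (step 1): P = [4];  Q = [1]
  Insert 1 (step 2): P = [1] / [4];  Q = [1] / [2]
  Insert 8 (step 3): P = [1, 8] / [4];  Q = [1, 3] / [2]
  Insert 7 (step 4): P = [1, 7] / [4, 8];  Q = [1, 3] / [2, 4]
  Insert 3 (step 5): P = [1, 3] / [4, 7] / [8];  Q = [1, 3] / [2, 4] / [5]
  Insert 2 (step 6): P = [1, 2] / [3, 7] / [4] / [8];  Q = [1, 3] / [2, 4] / [5] / [6]
  Insert 6 (step 7): P = [1, 2, 6] / [3, 7] / [4] / [8];  Q = [1, 3, 7] / [2, 4] / [5] / [6]
  Insert 5 (step 8): P = [1, 2, 5] / [3, 6] / [4, 7] / [8];  Q = [1, 3, 7] / [2, 4] / [5, 8] / [6]
Final shape: (3, 2, 2, 1).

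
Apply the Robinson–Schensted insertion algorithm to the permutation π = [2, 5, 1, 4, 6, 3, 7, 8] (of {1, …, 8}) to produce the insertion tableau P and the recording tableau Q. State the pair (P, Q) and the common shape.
P = [1, 3, 6, 7, 8] / [2, 4] / [5];  Q = [1, 2, 5, 7, 8] / [3, 4] / [6];  common shape = (5, 2, 1)

Row-insert the values π_1, π_2, … into P one at a time, bumping the leftmost entry strictly greater than the inserted value down to the next row. The recording tableau Q records, in position (i, j), the step at which that cell was added to P.
  Insert 2 (step 1): P = [2];  Q = [1]
  Insert 5 (step 2): P = [2, 5];  Q = [1, 2]
  Insert 1 (step 3): P = [1, 5] / [2];  Q = [1, 2] / [3]
  Insert 4 (step 4): P = [1, 4] / [2, 5];  Q = [1, 2] / [3, 4]
  Insert 6 (step 5): P = [1, 4, 6] / [2, 5];  Q = [1, 2, 5] / [3, 4]
  Insert 3 (step 6): P = [1, 3, 6] / [2, 4] / [5];  Q = [1, 2, 5] / [3, 4] / [6]
  Insert 7 (step 7): P = [1, 3, 6, 7] / [2, 4] / [5];  Q = [1, 2, 5, 7] / [3, 4] / [6]
  Insert 8 (step 8): P = [1, 3, 6, 7, 8] / [2, 4] / [5];  Q = [1, 2, 5, 7, 8] / [3, 4] / [6]
Final shape: (5, 2, 1).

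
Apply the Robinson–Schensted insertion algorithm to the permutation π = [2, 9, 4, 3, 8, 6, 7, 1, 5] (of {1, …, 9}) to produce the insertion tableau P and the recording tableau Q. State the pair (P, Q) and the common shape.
P = [1, 3, 5, 7] / [2, 6] / [4, 8] / [9];  Q = [1, 2, 5, 7] / [3, 6] / [4, 9] / [8];  common shape = (4, 2, 2, 1)

Row-insert the values π_1, π_2, … into P one at a time, bumping the leftmost entry strictly greater than the inserted value down to the next row. The recording tableau Q records, in position (i, j), the step at which that cell was added to P.
  Insert 2 (step 1): P = [2];  Q = [1]
  Insert 9 (step 2): P = [2, 9];  Q = [1, 2]
  Insert 4 (step 3): P = [2, 4] / [9];  Q = [1, 2] / [3]
  Insert 3 (step 4): P = [2, 3] / [4] / [9];  Q = [1, 2] / [3] / [4]
  Insert 8 (step 5): P = [2, 3, 8] / [4] / [9];  Q = [1, 2, 5] / [3] / [4]
  Insert 6 (step 6): P = [2, 3, 6] / [4, 8] / [9];  Q = [1, 2, 5] / [3, 6] / [4]
  Insert 7 (step 7): P = [2, 3, 6, 7] / [4, 8] / [9];  Q = [1, 2, 5, 7] / [3, 6] / [4]
  Insert 1 (step 8): P = [1, 3, 6, 7] / [2, 8] / [4] / [9];  Q = [1, 2, 5, 7] / [3, 6] / [4] / [8]
  Insert 5 (step 9): P = [1, 3, 5, 7] / [2, 6] / [4, 8] / [9];  Q = [1, 2, 5, 7] / [3, 6] / [4, 9] / [8]
Final shape: (4, 2, 2, 1).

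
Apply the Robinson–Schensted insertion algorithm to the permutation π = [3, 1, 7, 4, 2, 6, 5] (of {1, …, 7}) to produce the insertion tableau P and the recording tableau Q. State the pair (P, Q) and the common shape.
P = [1, 2, 5] / [3, 4, 6] / [7];  Q = [1, 3, 6] / [2, 4, 7] / [5];  common shape = (3, 3, 1)

Row-insert the values π_1, π_2, … into P one at a time, bumping the leftmost entry strictly greater than the inserted value down to the next row. The recording tableau Q records, in position (i, j), the step at which that cell was added to P.
  Insert 3 (step 1): P = [3];  Q = [1]
  Insert 1 (step 2): P = [1] / [3];  Q = [1] / [2]
  Insert 7 (step 3): P = [1, 7] / [3];  Q = [1, 3] / [2]
  Insert 4 (step 4): P = [1, 4] / [3, 7];  Q = [1, 3] / [2, 4]
  Insert 2 (step 5): P = [1, 2] / [3, 4] / [7];  Q = [1, 3] / [2, 4] / [5]
  Insert 6 (step 6): P = [1, 2, 6] / [3, 4] / [7];  Q = [1, 3, 6] / [2, 4] / [5]
  Insert 5 (step 7): P = [1, 2, 5] / [3, 4, 6] / [7];  Q = [1, 3, 6] / [2, 4, 7] / [5]
Final shape: (3, 3, 1).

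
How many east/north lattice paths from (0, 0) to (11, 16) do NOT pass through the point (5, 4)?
Number of paths = 10698831

Total paths from (0, 0) to (11, 16): C(27, 11) = 13037895. Paths through (5, 4): (paths (0, 0) → (5, 4)) × (paths (5, 4) → (11, 16)) = C(9, 5) · C(18, 6) = 126 · 18564 = 2339064. Avoidance count = 13037895 − 2339064 = 10698831.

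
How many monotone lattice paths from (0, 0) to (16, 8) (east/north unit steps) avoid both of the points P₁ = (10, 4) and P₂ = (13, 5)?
Number of paths = 433981

Inclusion–exclusion. Total paths: C(24, 16) = 735471. Through P₁: C(14, 10)·C(10, 6) = 210210. Through P₂: C(18, 13)·C(6, 3) = 171360. Since P₁ is strictly southwest of P₂, a monotone path through both must visit P₁ then P₂; paths through both = C(14, 10)·C(4, 3)·C(6, 3) = 80080. Avoid both = 735471 − 210210 − 171360 + 80080 = 433981.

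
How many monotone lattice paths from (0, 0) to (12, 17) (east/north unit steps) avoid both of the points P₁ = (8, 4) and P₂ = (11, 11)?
Number of paths = 46195611

Inclusion–exclusion. Total paths: C(29, 12) = 51895935. Through P₁: C(12, 8)·C(17, 4) = 1178100. Through P₂: C(22, 11)·C(7, 1) = 4938024. Since P₁ is strictly southwest of P₂, a monotone path through both must visit P₁ then P₂; paths through both = C(12, 8)·C(10, 3)·C(7, 1) = 415800. Avoid both = 51895935 − 1178100 − 4938024 + 415800 = 46195611.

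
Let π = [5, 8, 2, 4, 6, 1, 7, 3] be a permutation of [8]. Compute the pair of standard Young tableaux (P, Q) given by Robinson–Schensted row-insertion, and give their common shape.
P = [1, 3, 6, 7] / [2, 4] / [5, 8];  Q = [1, 2, 5, 7] / [3, 4] / [6, 8];  common shape = (4, 2, 2)

Row-insert the values π_1, π_2, … into P one at a time, bumping the leftmost entry strictly greater than the inserted value down to the next row. The recording tableau Q records, in position (i, j), the step at which that cell was added to P.
  Insert 5 (step 1): P = [5];  Q = [1]
  Insert 8 (step 2): P = [5, 8];  Q = [1, 2]
  Insert 2 (step 3): P = [2, 8] / [5];  Q = [1, 2] / [3]
  Insert 4 (step 4): P = [2, 4] / [5, 8];  Q = [1, 2] / [3, 4]
  Insert 6 (step 5): P = [2, 4, 6] / [5, 8];  Q = [1, 2, 5] / [3, 4]
  Insert 1 (step 6): P = [1, 4, 6] / [2, 8] / [5];  Q = [1, 2, 5] / [3, 4] / [6]
  Insert 7 (step 7): P = [1, 4, 6, 7] / [2, 8] / [5];  Q = [1, 2, 5, 7] / [3, 4] / [6]
  Insert 3 (step 8): P = [1, 3, 6, 7] / [2, 4] / [5, 8];  Q = [1, 2, 5, 7] / [3, 4] / [6, 8]
Final shape: (4, 2, 2).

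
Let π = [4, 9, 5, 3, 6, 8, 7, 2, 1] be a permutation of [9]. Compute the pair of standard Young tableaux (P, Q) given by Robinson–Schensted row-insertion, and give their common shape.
P = [1, 5, 6, 7] / [2, 8] / [3] / [4] / [9];  Q = [1, 2, 5, 6] / [3, 7] / [4] / [8] / [9];  common shape = (4, 2, 1, 1, 1)

Row-insert the values π_1, π_2, … into P one at a time, bumping the leftmost entry strictly greater than the inserted value down to the next row. The recording tableau Q records, in position (i, j), the step at which that cell was added to P.
  Insert 4 (step 1): P = [4];  Q = [1]
  Insert 9 (step 2): P = [4, 9];  Q = [1, 2]
  Insert 5 (step 3): P = [4, 5] / [9];  Q = [1, 2] / [3]
  Insert 3 (step 4): P = [3, 5] / [4] / [9];  Q = [1, 2] / [3] / [4]
  Insert 6 (step 5): P = [3, 5, 6] / [4] / [9];  Q = [1, 2, 5] / [3] / [4]
  Insert 8 (step 6): P = [3, 5, 6, 8] / [4] / [9];  Q = [1, 2, 5, 6] / [3] / [4]
  Insert 7 (step 7): P = [3, 5, 6, 7] / [4, 8] / [9];  Q = [1, 2, 5, 6] / [3, 7] / [4]
  Insert 2 (step 8): P = [2, 5, 6, 7] / [3, 8] / [4] / [9];  Q = [1, 2, 5, 6] / [3, 7] / [4] / [8]
  Insert 1 (step 9): P = [1, 5, 6, 7] / [2, 8] / [3] / [4] / [9];  Q = [1, 2, 5, 6] / [3, 7] / [4] / [8] / [9]
Final shape: (4, 2, 1, 1, 1).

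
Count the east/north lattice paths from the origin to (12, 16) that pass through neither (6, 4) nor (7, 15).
Number of paths = 25515171

Inclusion–exclusion. Total paths: C(28, 12) = 30421755. Through P₁: C(10, 6)·C(18, 6) = 3898440. Through P₂: C(22, 7)·C(6, 5) = 1023264. Since P₁ is strictly southwest of P₂, a monotone path through both must visit P₁ then P₂; paths through both = C(10, 6)·C(12, 1)·C(6, 5) = 15120. Avoid both = 30421755 − 3898440 − 1023264 + 15120 = 25515171.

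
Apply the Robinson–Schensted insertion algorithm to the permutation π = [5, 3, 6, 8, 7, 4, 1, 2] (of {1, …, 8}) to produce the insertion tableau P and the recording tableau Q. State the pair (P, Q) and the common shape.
P = [1, 2, 7] / [3, 4] / [5, 6] / [8];  Q = [1, 3, 4] / [2, 5] / [6, 8] / [7];  common shape = (3, 2, 2, 1)

Row-insert the values π_1, π_2, … into P one at a time, bumping the leftmost entry strictly greater than the inserted value down to the next row. The recording tableau Q records, in position (i, j), the step at which that cell was added to P.
  Insert 5 (step 1): P = [5];  Q = [1]
  Insert 3 (step 2): P = [3] / [5];  Q = [1] / [2]
  Insert 6 (step 3): P = [3, 6] / [5];  Q = [1, 3] / [2]
  Insert 8 (step 4): P = [3, 6, 8] / [5];  Q = [1, 3, 4] / [2]
  Insert 7 (step 5): P = [3, 6, 7] / [5, 8];  Q = [1, 3, 4] / [2, 5]
  Insert 4 (step 6): P = [3, 4, 7] / [5, 6] / [8];  Q = [1, 3, 4] / [2, 5] / [6]
  Insert 1 (step 7): P = [1, 4, 7] / [3, 6] / [5] / [8];  Q = [1, 3, 4] / [2, 5] / [6] / [7]
  Insert 2 (step 8): P = [1, 2, 7] / [3, 4] / [5, 6] / [8];  Q = [1, 3, 4] / [2, 5] / [6, 8] / [7]
Final shape: (3, 2, 2, 1).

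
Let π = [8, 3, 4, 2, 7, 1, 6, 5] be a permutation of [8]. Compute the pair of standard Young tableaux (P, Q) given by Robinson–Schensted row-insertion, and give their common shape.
P = [1, 4, 5] / [2, 6] / [3, 7] / [8];  Q = [1, 3, 5] / [2, 7] / [4, 8] / [6];  common shape = (3, 2, 2, 1)

Row-insert the values π_1, π_2, … into P one at a time, bumping the leftmost entry strictly greater than the inserted value down to the next row. The recording tableau Q records, in position (i, j), the step at which that cell was added to P.
  Insert 8 (step 1): P = [8];  Q = [1]
  Insert 3 (step 2): P = [3] / [8];  Q = [1] / [2]
  Insert 4 (step 3): P = [3, 4] / [8];  Q = [1, 3] / [2]
  Insert 2 (step 4): P = [2, 4] / [3] / [8];  Q = [1, 3] / [2] / [4]
  Insert 7 (step 5): P = [2, 4, 7] / [3] / [8];  Q = [1, 3, 5] / [2] / [4]
  Insert 1 (step 6): P = [1, 4, 7] / [2] / [3] / [8];  Q = [1, 3, 5] / [2] / [4] / [6]
  Insert 6 (step 7): P = [1, 4, 6] / [2, 7] / [3] / [8];  Q = [1, 3, 5] / [2, 7] / [4] / [6]
  Insert 5 (step 8): P = [1, 4, 5] / [2, 6] / [3, 7] / [8];  Q = [1, 3, 5] / [2, 7] / [4, 8] / [6]
Final shape: (3, 2, 2, 1).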